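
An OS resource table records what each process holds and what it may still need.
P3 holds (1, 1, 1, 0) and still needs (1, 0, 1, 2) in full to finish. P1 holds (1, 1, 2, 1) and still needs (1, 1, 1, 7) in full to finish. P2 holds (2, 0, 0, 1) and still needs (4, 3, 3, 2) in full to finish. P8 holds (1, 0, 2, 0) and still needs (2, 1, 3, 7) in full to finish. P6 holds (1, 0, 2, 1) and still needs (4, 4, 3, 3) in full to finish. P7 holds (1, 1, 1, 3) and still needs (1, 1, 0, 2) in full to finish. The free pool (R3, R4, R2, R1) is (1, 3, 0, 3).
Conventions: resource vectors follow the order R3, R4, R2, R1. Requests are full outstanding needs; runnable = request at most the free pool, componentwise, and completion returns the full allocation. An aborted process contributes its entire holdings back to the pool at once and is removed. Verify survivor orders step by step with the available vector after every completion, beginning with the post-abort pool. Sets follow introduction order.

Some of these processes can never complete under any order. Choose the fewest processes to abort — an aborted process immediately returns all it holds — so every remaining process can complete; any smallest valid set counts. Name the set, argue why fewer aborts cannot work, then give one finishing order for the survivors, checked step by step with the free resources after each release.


Abort P1.
Key observation: no ordering could ever have run P8 before the abort of P1; with (1, 1, 2, 1) back in the pool it fits at step 2.
No smaller set exists: with zero aborts the deadlock remains.
Survivors finish in the order: P7, P8, P6, P3, P2. Step-by-step check (pool after the aborts first):
  pool = (2, 4, 2, 4)
  run P7 (needs (1, 1, 0, 2), free (2, 4, 2, 4)); after release of (1, 1, 1, 3) the pool is (3, 5, 3, 7)
  run P8 (needs (2, 1, 3, 7), free (3, 5, 3, 7)); after release of (1, 0, 2, 0) the pool is (4, 5, 5, 7)
  run P6 (needs (4, 4, 3, 3), free (4, 5, 5, 7)); after release of (1, 0, 2, 1) the pool is (5, 5, 7, 8)
  run P3 (needs (1, 0, 1, 2), free (5, 5, 7, 8)); after release of (1, 1, 1, 0) the pool is (6, 6, 8, 8)
  run P2 (needs (4, 3, 3, 2), free (6, 6, 8, 8)); after release of (2, 0, 0, 1) the pool is (8, 6, 8, 9)


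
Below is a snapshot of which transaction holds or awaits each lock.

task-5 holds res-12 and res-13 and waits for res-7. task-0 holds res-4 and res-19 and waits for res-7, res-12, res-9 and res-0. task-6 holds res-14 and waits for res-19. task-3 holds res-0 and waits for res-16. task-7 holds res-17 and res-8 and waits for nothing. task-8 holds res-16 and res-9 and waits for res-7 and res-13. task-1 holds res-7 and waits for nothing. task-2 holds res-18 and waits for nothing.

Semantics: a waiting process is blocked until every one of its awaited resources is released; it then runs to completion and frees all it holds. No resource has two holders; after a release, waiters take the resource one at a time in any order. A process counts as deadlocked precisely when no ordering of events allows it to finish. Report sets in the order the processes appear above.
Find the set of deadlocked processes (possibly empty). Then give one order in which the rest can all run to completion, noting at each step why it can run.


Nothing here is deadlocked.
Key observation: the wait graph is acyclic; completion cascades from the unblocked processes through everyone else.
The rest can finish in the order task-1, task-5, task-8, task-2, task-3, task-7, task-0, task-6.
Check, step by step:
  run task-1 (it waits on nothing); releases res-7
  task-5 waits on res-7 — all released -> runs and releases res-12 and res-13
  task-8 waits on res-7 and res-13 — all released -> runs and releases res-16 and res-9
  run task-2 (it waits on nothing); releases res-18
  task-3 waits on res-16 — all released -> runs and releases res-0
  run task-7 (it waits on nothing); releases res-17 and res-8
  task-0 waits on res-7, res-12, res-9 and res-0 — all released -> runs and releases res-4 and res-19
  task-6 waits on res-19 — all released -> runs and releases res-14


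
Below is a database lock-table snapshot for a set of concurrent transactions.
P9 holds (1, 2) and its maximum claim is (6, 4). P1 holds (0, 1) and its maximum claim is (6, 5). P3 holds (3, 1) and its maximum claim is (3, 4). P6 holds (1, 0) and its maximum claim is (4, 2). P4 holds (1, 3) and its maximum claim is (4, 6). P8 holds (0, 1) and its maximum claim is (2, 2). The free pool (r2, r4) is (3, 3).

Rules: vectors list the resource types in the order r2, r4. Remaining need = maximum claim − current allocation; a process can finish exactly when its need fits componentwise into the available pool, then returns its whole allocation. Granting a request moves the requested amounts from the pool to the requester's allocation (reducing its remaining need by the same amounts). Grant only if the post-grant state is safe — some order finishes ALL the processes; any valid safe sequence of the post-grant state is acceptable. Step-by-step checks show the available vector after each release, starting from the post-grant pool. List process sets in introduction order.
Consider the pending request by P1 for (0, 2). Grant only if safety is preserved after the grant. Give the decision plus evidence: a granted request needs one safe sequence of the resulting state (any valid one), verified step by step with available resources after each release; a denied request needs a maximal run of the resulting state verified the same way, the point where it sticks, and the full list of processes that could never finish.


DENY — the pretend-granted state is unsafe.
Key observation: after P8, P6 the pool peaks at (4, 2), and each blocked process is short somewhere: P9 on r2; P1 on r2; P3 on r4; P4 on r4.
After a pretend grant, a maximal execution: P8, P6 — then nothing else fits. Verifying each step:
  pool = (3, 1)
  P8: need (2, 1) fits (3, 1); releases (0, 1), pool now (3, 2)
  P6: need (3, 2) fits (3, 2); releases (1, 0), pool now (4, 2)
  blocked: P9 wants (5, 2), pool (4, 2) — not enough r2
  blocked: P1 wants (6, 2), pool (4, 2) — not enough r2
  blocked: P3 wants (0, 3), pool (4, 2) — not enough r4
  blocked: P4 wants (3, 3), pool (4, 2) — not enough r4
Processes that could never finish after the grant: P9, P1, P3 and P4.


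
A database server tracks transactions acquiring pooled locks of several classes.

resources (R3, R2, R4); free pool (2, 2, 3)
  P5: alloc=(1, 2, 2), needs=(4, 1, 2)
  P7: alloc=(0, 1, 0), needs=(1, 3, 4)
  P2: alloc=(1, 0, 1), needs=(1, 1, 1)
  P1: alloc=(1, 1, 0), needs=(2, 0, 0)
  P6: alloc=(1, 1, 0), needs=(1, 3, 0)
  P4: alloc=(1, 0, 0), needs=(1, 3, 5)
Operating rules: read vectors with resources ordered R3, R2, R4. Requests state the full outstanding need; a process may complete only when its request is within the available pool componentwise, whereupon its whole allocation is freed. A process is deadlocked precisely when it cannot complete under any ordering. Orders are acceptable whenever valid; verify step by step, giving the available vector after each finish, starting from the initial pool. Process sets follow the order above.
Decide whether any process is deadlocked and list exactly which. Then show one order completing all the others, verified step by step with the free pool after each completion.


The deadlocked set is empty.
Key observation: P2 can run right away; the returned allocation unlocks the remaining processes in turn.
A valid finishing order for the others: P2, P1, P6, P5, P7, P4. Walking it through:
  pool = (2, 2, 3)
  P2 needs (1, 1, 1) <= (2, 2, 3) -> finishes; pool += (1, 0, 1) = (3, 2, 4)
  P1 needs (2, 0, 0) <= (3, 2, 4) -> finishes; pool += (1, 1, 0) = (4, 3, 4)
  P6 needs (1, 3, 0) <= (4, 3, 4) -> finishes; pool += (1, 1, 0) = (5, 4, 4)
  P5 needs (4, 1, 2) <= (5, 4, 4) -> finishes; pool += (1, 2, 2) = (6, 6, 6)
  P7 needs (1, 3, 4) <= (6, 6, 6) -> finishes; pool += (0, 1, 0) = (6, 7, 6)
  P4 needs (1, 3, 5) <= (6, 7, 6) -> finishes; pool += (1, 0, 0) = (7, 7, 6)


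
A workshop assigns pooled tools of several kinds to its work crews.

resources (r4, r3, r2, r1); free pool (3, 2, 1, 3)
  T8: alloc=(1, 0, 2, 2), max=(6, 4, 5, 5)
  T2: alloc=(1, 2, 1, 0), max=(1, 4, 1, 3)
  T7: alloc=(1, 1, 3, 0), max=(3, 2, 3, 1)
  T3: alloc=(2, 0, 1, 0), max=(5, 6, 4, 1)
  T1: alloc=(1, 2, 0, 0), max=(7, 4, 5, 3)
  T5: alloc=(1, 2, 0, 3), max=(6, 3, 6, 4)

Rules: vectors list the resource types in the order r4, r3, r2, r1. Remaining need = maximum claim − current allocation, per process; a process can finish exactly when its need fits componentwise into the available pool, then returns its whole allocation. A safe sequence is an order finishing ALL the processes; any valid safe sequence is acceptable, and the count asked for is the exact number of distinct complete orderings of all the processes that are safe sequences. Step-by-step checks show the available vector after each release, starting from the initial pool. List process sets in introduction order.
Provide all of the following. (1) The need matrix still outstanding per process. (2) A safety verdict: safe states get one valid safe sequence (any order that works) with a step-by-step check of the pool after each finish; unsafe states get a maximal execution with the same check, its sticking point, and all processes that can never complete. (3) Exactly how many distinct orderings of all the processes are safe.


(1) Remaining need (order r4, r3, r2, r1):
  T8: (5, 4, 3, 3)
  T2: (0, 2, 0, 3)
  T7: (2, 1, 0, 1)
  T3: (3, 6, 3, 1)
  T1: (6, 2, 5, 3)
  T5: (5, 1, 6, 1)
(2) SAFE. One safe sequence: T7, T2, T8, T1, T5, T3.
Key observation: T2 marks the first exact bind of the order: its need (0, 2, 0, 3) fits the free (4, 3, 4, 3) with zero slack on a requested resource.
Walking it through:
  pool = (3, 2, 1, 3)
  T7 needs (2, 1, 0, 1) <= (3, 2, 1, 3) -> finishes; pool += (1, 1, 3, 0) = (4, 3, 4, 3)
  T2 needs (0, 2, 0, 3) <= (4, 3, 4, 3) -> finishes; pool += (1, 2, 1, 0) = (5, 5, 5, 3)
  T8 needs (5, 4, 3, 3) <= (5, 5, 5, 3) -> finishes; pool += (1, 0, 2, 2) = (6, 5, 7, 5)
  T1 needs (6, 2, 5, 3) <= (6, 5, 7, 5) -> finishes; pool += (1, 2, 0, 0) = (7, 7, 7, 5)
  T5 needs (5, 1, 6, 1) <= (7, 7, 7, 5) -> finishes; pool += (1, 2, 0, 3) = (8, 9, 7, 8)
  T3 needs (3, 6, 3, 1) <= (8, 9, 7, 8) -> finishes; pool += (2, 0, 1, 0) = (10, 9, 8, 8)
(3) Precisely 8 of the possible complete orderings are safe sequences.


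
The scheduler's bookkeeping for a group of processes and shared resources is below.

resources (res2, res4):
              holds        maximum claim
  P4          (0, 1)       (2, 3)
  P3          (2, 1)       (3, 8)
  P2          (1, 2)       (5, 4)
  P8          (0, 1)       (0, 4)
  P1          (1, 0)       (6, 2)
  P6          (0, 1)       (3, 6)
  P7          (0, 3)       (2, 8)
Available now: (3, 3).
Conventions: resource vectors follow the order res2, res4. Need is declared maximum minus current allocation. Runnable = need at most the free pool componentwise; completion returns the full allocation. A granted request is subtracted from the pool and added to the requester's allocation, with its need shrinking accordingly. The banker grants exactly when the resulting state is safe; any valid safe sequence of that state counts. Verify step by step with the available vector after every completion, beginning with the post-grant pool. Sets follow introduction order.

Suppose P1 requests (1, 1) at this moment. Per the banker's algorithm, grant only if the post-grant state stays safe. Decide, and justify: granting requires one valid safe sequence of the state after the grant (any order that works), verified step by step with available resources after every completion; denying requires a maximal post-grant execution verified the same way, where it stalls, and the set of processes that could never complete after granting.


DENY: after the grant no complete ordering would exist.
Key observation: after P4, P8 the pool peaks at (2, 4), and each blocked process is short somewhere: P3 on res4; P2 on res2; P1 on res2; P6 on res2, res4; P7 on res4.
On the post-grant state, P4, P8 is a maximal run — nothing extends it. Check, step by step:
  pool = (2, 2)
  P4: need (2, 2) fits (2, 2); releases (0, 1), pool now (2, 3)
  P8: need (0, 3) fits (2, 3); releases (0, 1), pool now (2, 4)
  blocked: P3 wants (1, 7), pool (2, 4) — not enough res4
  blocked: P2 wants (4, 2), pool (2, 4) — not enough res2
  blocked: P1 wants (4, 1), pool (2, 4) — not enough res2
  blocked: P6 wants (3, 5), pool (2, 4) — not enough res2 and res4
  blocked: P7 wants (2, 5), pool (2, 4) — not enough res4
Post-grant, the permanently blocked set is P3, P2, P1, P6 and P7.


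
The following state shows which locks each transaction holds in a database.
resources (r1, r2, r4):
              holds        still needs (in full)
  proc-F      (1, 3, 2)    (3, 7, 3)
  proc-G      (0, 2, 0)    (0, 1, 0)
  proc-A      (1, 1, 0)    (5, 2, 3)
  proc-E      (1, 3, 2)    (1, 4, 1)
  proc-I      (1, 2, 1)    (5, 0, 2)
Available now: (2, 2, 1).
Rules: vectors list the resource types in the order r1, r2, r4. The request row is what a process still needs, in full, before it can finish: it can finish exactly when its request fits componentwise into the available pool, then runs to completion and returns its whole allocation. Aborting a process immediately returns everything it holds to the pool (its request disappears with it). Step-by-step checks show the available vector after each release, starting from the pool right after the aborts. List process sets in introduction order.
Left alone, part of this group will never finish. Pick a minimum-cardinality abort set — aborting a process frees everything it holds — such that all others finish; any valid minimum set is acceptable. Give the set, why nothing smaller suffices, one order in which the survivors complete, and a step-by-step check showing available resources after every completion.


The answer: abort proc-I.
Key observation: before aborting proc-I, proc-A was permanently blocked — no order could ever run it; afterwards it completes at step 4.
Why nothing smaller works: aborting no one leaves the state deadlocked as given.
One survivor order: proc-E, proc-F, proc-G, proc-A. Verifying each step (post-abort pool first):
  pool = (3, 4, 2)
  proc-E needs (1, 4, 1) <= (3, 4, 2) -> finishes; pool += (1, 3, 2) = (4, 7, 4)
  proc-F needs (3, 7, 3) <= (4, 7, 4) -> finishes; pool += (1, 3, 2) = (5, 10, 6)
  proc-G needs (0, 1, 0) <= (5, 10, 6) -> finishes; pool += (0, 2, 0) = (5, 12, 6)
  proc-A needs (5, 2, 3) <= (5, 12, 6) -> finishes; pool += (1, 1, 0) = (6, 13, 6)


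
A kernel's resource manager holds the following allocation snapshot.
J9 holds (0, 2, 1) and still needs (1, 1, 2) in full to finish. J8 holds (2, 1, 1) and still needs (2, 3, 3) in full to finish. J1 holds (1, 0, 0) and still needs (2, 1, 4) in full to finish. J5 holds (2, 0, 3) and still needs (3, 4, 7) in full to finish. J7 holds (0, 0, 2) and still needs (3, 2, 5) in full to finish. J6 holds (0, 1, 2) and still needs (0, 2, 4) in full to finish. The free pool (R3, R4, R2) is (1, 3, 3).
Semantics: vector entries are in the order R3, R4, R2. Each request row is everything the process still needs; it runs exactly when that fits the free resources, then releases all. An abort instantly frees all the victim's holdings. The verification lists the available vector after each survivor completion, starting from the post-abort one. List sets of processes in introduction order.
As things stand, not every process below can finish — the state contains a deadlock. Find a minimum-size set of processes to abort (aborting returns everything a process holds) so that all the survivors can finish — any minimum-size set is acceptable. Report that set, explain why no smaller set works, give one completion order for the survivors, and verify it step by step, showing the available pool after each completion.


Abort J8.
Key observation: J1 was stuck for good until J8 gave back (2, 1, 1); in the order shown it finishes at step 1.
Minimality: the empty abort set fails — the state is deadlocked as it stands.
One survivor order: J1, J6, J7, J5, J9. Check, step by step (post-abort pool first):
  pool = (3, 4, 4)
  J1: need (2, 1, 4) fits (3, 4, 4); releases (1, 0, 0), pool now (4, 4, 4)
  J6: need (0, 2, 4) fits (4, 4, 4); releases (0, 1, 2), pool now (4, 5, 6)
  J7: need (3, 2, 5) fits (4, 5, 6); releases (0, 0, 2), pool now (4, 5, 8)
  J5: need (3, 4, 7) fits (4, 5, 8); releases (2, 0, 3), pool now (6, 5, 11)
  J9: need (1, 1, 2) fits (6, 5, 11); releases (0, 2, 1), pool now (6, 7, 12)


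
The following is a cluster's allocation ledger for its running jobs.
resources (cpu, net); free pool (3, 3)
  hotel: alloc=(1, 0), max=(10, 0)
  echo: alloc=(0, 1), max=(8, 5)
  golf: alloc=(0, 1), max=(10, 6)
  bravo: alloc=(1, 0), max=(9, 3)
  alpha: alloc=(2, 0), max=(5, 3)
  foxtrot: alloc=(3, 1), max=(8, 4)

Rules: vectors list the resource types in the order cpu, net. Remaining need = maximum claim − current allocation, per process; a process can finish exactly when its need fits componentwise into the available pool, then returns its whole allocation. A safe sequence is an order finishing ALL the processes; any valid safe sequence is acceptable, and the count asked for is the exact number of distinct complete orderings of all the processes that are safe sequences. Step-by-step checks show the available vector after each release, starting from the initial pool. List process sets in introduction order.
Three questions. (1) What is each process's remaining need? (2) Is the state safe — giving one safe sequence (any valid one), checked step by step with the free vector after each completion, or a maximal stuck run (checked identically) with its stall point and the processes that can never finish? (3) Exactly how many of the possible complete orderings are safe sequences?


(1) Need matrix, components ordered cpu, net:
  hotel: (9, 0)
  echo: (8, 4)
  golf: (10, 5)
  bravo: (8, 3)
  alpha: (3, 3)
  foxtrot: (5, 3)
(2) The state is SAFE; one workable sequence: alpha, foxtrot, bravo, echo, hotel, golf.
Key observation: alpha marks the first exact bind of the order: its need (3, 3) fits the free (3, 3) with zero slack on a requested resource.
Step-by-step check:
  pool = (3, 3)
  alpha: need (3, 3) fits (3, 3); releases (2, 0), pool now (5, 3)
  foxtrot: need (5, 3) fits (5, 3); releases (3, 1), pool now (8, 4)
  bravo: need (8, 3) fits (8, 4); releases (1, 0), pool now (9, 4)
  echo: need (8, 4) fits (9, 4); releases (0, 1), pool now (9, 5)
  hotel: need (9, 0) fits (9, 5); releases (1, 0), pool now (10, 5)
  golf: need (10, 5) fits (10, 5); releases (0, 1), pool now (10, 6)
(3) Precisely 3 of the possible complete orderings are safe sequences.


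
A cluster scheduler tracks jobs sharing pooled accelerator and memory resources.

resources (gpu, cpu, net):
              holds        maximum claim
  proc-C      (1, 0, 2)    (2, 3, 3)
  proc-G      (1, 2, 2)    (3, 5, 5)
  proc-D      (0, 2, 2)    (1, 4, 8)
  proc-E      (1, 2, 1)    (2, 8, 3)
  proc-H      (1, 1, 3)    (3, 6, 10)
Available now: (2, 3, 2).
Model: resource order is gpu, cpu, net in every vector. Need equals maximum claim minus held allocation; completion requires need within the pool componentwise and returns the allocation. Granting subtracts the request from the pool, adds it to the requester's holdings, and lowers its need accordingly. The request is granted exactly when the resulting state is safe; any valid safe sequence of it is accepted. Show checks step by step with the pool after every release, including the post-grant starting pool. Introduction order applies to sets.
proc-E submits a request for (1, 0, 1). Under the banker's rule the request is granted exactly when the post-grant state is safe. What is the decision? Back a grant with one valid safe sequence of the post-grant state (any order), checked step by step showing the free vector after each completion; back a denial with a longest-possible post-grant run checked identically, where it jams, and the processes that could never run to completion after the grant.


DENY — the pretend-granted state is unsafe.
Key observation: after proc-C, proc-G the pool peaks at (3, 5, 5), and each blocked process is short somewhere: proc-D on net; proc-E on cpu; proc-H on net.
After a pretend grant, a maximal execution: proc-C, proc-G — then nothing else fits. Verifying each step:
  pool = (1, 3, 1)
  proc-C: need (1, 3, 1) fits (1, 3, 1); releases (1, 0, 2), pool now (2, 3, 3)
  proc-G: need (2, 3, 3) fits (2, 3, 3); releases (1, 2, 2), pool now (3, 5, 5)
  proc-D cannot run: need (1, 2, 6) vs free (3, 5, 5) (insufficient net)
  proc-E cannot run: need (0, 6, 1) vs free (3, 5, 5) (insufficient cpu)
  proc-H cannot run: need (2, 5, 7) vs free (3, 5, 5) (insufficient net)
Processes that could never finish after the grant: proc-D, proc-E and proc-H.


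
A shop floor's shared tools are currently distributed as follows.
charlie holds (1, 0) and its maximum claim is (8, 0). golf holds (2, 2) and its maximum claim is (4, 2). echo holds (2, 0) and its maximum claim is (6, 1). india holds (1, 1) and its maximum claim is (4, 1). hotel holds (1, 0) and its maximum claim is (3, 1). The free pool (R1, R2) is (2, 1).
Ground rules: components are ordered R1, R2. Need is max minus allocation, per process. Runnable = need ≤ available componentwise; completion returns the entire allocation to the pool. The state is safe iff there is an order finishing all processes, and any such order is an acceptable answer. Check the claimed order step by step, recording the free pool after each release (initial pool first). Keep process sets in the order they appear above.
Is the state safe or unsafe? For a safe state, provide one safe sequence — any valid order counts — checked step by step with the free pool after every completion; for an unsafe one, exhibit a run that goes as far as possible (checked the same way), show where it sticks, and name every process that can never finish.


SAFE — a valid safe sequence is hotel, india, echo, golf, charlie.
Key observation: the first exact fit in this order is hotel — it needs (2, 1) with (2, 1) free, meeting a requested resource to the last unit.
Step-by-step check:
  pool = (2, 1)
  hotel: need (2, 1) fits (2, 1); releases (1, 0), pool now (3, 1)
  india: need (3, 0) fits (3, 1); releases (1, 1), pool now (4, 2)
  echo: need (4, 1) fits (4, 2); releases (2, 0), pool now (6, 2)
  golf: need (2, 0) fits (6, 2); releases (2, 2), pool now (8, 4)
  charlie: need (7, 0) fits (8, 4); releases (1, 0), pool now (9, 4)


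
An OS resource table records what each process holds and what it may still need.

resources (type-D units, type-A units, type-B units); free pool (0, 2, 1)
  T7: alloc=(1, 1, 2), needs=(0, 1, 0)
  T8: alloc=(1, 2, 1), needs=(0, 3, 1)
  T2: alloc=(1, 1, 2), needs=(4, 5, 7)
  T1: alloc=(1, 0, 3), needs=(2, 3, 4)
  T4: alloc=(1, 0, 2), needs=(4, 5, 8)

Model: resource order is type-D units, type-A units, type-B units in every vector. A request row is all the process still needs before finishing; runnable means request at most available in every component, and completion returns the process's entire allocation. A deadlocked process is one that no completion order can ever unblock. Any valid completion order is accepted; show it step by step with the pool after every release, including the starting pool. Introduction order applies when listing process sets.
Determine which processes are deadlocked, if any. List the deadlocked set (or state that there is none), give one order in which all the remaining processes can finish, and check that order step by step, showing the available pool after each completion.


Deadlocked: T2 and T4.
Key observation: once T7, T8, T1 finish, the pool peaks at (3, 5, 7) — and every remaining process still needs more type-D units than that.
The rest can finish in the order T7, T8, T1. Check, step by step:
  pool = (0, 2, 1)
  run T7 (needs (0, 1, 0), free (0, 2, 1)); after release of (1, 1, 2) the pool is (1, 3, 3)
  run T8 (needs (0, 3, 1), free (1, 3, 3)); after release of (1, 2, 1) the pool is (2, 5, 4)
  run T1 (needs (2, 3, 4), free (2, 5, 4)); after release of (1, 0, 3) the pool is (3, 5, 7)
The blocked processes can never fit:
  blocked: T2 wants (4, 5, 7), pool (3, 5, 7) — not enough type-D units
  blocked: T4 wants (4, 5, 8), pool (3, 5, 7) — not enough type-D units and type-B units


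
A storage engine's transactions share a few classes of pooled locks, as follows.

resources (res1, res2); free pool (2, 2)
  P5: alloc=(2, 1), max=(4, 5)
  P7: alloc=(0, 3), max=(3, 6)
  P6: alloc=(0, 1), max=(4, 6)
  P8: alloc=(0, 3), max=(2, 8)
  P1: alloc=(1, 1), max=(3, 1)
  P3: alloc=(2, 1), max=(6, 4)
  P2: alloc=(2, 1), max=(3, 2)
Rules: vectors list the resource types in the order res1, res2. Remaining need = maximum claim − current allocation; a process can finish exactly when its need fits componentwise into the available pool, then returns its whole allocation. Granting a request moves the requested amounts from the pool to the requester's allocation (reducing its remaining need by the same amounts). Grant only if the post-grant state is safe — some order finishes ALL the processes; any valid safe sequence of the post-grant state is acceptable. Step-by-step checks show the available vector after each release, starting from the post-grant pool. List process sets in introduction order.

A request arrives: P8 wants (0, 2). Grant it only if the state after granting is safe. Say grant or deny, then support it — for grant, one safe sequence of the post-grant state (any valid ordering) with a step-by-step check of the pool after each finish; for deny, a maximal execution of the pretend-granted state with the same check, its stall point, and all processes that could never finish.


DENY: after the grant no complete ordering would exist.
Key observation: the wall is res2: completing P1, P2 brings the pool only to (5, 2), and all the rest need more.
After a pretend grant, a maximal execution: P1, P2 — then nothing else fits. Walking it through:
  pool = (2, 0)
  P1 needs (2, 0) <= (2, 0) -> finishes; pool += (1, 1) = (3, 1)
  P2 needs (1, 1) <= (3, 1) -> finishes; pool += (2, 1) = (5, 2)
  P5 cannot run: need (2, 4) vs free (5, 2) (insufficient res2)
  P7 cannot run: need (3, 3) vs free (5, 2) (insufficient res2)
  P6 cannot run: need (4, 5) vs free (5, 2) (insufficient res2)
  P8 cannot run: need (2, 3) vs free (5, 2) (insufficient res2)
  P3 cannot run: need (4, 3) vs free (5, 2) (insufficient res2)
Had the request been granted, P5, P7, P6, P8 and P3 could never finish.


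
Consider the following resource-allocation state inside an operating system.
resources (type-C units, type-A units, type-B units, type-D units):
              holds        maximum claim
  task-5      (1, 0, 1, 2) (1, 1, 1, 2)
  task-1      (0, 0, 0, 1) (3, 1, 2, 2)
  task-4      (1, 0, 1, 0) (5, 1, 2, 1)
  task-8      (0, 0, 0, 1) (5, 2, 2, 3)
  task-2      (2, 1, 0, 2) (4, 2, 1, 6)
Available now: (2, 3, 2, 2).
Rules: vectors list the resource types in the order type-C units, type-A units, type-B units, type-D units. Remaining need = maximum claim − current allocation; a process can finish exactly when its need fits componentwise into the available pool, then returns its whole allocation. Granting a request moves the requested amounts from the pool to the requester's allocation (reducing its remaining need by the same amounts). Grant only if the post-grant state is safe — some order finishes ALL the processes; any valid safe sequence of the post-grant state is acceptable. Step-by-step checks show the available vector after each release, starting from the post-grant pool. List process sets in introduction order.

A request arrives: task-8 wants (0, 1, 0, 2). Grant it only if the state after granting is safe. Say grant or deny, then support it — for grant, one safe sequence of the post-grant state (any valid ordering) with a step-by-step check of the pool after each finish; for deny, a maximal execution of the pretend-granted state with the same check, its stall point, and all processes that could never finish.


DENY: after the grant no complete ordering would exist.
Key observation: after task-5, task-1 the pool peaks at (3, 2, 3, 3), and each blocked process is short somewhere: task-4 on type-C units; task-8 on type-C units; task-2 on type-D units.
Pretend the grant happened; the run task-5, task-1 goes as far as possible. Walking it through:
  pool = (2, 2, 2, 0)
  task-5 needs (0, 1, 0, 0) <= (2, 2, 2, 0) -> finishes; pool += (1, 0, 1, 2) = (3, 2, 3, 2)
  task-1 needs (3, 1, 2, 1) <= (3, 2, 3, 2) -> finishes; pool += (0, 0, 0, 1) = (3, 2, 3, 3)
  task-4 still needs (4, 1, 1, 1) but only (3, 2, 3, 3) is free — short on type-C units
  task-8 still needs (5, 1, 2, 0) but only (3, 2, 3, 3) is free — short on type-C units
  task-2 still needs (2, 1, 1, 4) but only (3, 2, 3, 3) is free — short on type-D units
Had the request been granted, task-4, task-8 and task-2 could never finish.


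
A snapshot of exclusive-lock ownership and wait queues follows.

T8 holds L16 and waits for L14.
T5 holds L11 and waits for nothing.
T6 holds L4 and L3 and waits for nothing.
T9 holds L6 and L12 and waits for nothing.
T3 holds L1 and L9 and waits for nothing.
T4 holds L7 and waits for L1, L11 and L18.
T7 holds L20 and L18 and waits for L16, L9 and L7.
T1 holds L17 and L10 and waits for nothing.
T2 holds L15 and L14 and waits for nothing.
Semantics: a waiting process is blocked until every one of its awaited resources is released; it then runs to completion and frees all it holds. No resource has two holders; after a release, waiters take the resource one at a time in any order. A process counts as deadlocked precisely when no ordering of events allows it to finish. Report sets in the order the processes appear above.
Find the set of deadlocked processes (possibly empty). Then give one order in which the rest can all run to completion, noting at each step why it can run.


Deadlocked set: T4 and T7.
Key observation: the loop T4 -> T7 -> T4 blocks itself forever; no other process is dragged down with it.
One completion order for the rest: T9, T2, T6, T5, T8, T3, T1.
Verifying each step:
  T9 waits on nothing -> runs at once and releases L6 and L12
  T2 waits on nothing -> runs at once and releases L15 and L14
  T6 waits on nothing -> runs at once and releases L4 and L3
  T5 waits on nothing -> runs at once and releases L11
  T8: everything it awaited (L14) is free; runs, freeing L16
  T3 waits on nothing -> runs at once and releases L1 and L9
  T1 waits on nothing -> runs at once and releases L17 and L10


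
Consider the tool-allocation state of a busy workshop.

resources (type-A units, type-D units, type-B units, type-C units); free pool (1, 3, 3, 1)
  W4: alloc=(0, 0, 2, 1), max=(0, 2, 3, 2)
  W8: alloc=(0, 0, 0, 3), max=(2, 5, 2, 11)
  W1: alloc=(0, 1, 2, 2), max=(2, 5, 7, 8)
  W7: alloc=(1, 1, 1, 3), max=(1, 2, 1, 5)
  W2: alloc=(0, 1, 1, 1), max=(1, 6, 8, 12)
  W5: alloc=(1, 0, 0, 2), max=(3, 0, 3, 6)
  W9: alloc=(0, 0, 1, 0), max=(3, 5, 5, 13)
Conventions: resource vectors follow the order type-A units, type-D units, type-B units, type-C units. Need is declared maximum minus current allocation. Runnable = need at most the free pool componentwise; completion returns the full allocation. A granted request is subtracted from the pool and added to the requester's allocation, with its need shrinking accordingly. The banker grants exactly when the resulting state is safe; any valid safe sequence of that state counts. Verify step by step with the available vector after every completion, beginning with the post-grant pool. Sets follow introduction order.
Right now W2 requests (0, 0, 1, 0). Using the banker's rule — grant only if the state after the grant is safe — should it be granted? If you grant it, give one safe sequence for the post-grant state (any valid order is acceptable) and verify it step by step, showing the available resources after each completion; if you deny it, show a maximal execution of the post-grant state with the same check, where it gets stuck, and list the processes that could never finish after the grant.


GRANT. The post-grant state is safe; one safe sequence: W4, W7, W5, W1, W8, W2, W9.
Key observation: granting shrinks the pool to (1, 3, 2, 1), yet W4 still fits and the chain goes through.
Verifying the post-grant state step by step:
  pool = (1, 3, 2, 1)
  W4: need (0, 2, 1, 1) fits (1, 3, 2, 1); releases (0, 0, 2, 1), pool now (1, 3, 4, 2)
  W7: need (0, 1, 0, 2) fits (1, 3, 4, 2); releases (1, 1, 1, 3), pool now (2, 4, 5, 5)
  W5: need (2, 0, 3, 4) fits (2, 4, 5, 5); releases (1, 0, 0, 2), pool now (3, 4, 5, 7)
  W1: need (2, 4, 5, 6) fits (3, 4, 5, 7); releases (0, 1, 2, 2), pool now (3, 5, 7, 9)
  W8: need (2, 5, 2, 8) fits (3, 5, 7, 9); releases (0, 0, 0, 3), pool now (3, 5, 7, 12)
  W2: need (1, 5, 6, 11) fits (3, 5, 7, 12); releases (0, 1, 2, 1), pool now (3, 6, 9, 13)
  W9: need (3, 5, 4, 13) fits (3, 6, 9, 13); releases (0, 0, 1, 0), pool now (3, 6, 10, 13)


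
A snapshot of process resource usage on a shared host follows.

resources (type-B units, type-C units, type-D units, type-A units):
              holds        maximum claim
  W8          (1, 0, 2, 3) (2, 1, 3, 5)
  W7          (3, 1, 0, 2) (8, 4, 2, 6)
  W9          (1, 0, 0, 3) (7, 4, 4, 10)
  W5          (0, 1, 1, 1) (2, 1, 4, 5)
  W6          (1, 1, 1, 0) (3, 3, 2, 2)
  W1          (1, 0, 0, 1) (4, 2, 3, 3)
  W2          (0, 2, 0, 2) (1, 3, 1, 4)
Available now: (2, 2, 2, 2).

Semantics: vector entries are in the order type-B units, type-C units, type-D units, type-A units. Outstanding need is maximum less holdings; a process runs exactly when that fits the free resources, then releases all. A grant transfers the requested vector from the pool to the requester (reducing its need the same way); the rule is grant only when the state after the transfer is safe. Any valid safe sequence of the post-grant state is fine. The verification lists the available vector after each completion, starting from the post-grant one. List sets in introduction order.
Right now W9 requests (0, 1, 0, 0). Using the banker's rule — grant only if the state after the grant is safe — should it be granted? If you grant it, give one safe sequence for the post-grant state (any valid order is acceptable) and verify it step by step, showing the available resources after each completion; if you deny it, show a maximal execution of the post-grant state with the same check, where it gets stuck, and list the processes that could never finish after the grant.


GRANT: granting preserves safety; a valid post-grant sequence is W2, W8, W1, W6, W5, W7, W9.
Key observation: even at the reduced pool (2, 1, 2, 2), W2 fits immediately, so safety survives the grant.
Verifying the post-grant state step by step:
  pool = (2, 1, 2, 2)
  W2: need (1, 1, 1, 2) fits (2, 1, 2, 2); releases (0, 2, 0, 2), pool now (2, 3, 2, 4)
  W8: need (1, 1, 1, 2) fits (2, 3, 2, 4); releases (1, 0, 2, 3), pool now (3, 3, 4, 7)
  W1: need (3, 2, 3, 2) fits (3, 3, 4, 7); releases (1, 0, 0, 1), pool now (4, 3, 4, 8)
  W6: need (2, 2, 1, 2) fits (4, 3, 4, 8); releases (1, 1, 1, 0), pool now (5, 4, 5, 8)
  W5: need (2, 0, 3, 4) fits (5, 4, 5, 8); releases (0, 1, 1, 1), pool now (5, 5, 6, 9)
  W7: need (5, 3, 2, 4) fits (5, 5, 6, 9); releases (3, 1, 0, 2), pool now (8, 6, 6, 11)
  W9: need (6, 3, 4, 7) fits (8, 6, 6, 11); releases (1, 1, 0, 3), pool now (9, 7, 6, 14)


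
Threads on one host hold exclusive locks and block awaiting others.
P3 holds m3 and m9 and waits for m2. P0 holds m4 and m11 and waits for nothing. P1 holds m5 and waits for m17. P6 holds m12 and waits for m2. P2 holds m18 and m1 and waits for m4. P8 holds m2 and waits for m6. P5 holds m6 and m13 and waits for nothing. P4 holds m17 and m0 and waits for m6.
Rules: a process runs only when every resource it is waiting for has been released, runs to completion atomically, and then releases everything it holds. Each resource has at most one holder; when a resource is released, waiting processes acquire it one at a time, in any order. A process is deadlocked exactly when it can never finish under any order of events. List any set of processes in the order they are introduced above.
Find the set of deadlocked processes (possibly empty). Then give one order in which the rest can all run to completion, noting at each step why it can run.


Nothing here is deadlocked.
Key observation: the wait relation is loop-free; peeling off processes with no waits unwinds the whole state.
One completion order for the rest: P5, P8, P6, P4, P0, P2, P1, P3.
Step-by-step check:
  P5: no waits; runs immediately, freeing m6 and m13
  run P8 (all its waits — m6 — are resolved); releases m2
  run P6 (all its waits — m2 — are resolved); releases m12
  run P4 (all its waits — m6 — are resolved); releases m17 and m0
  P0: no waits; runs immediately, freeing m4 and m11
  run P2 (all its waits — m4 — are resolved); releases m18 and m1
  run P1 (all its waits — m17 — are resolved); releases m5
  run P3 (all its waits — m2 — are resolved); releases m3 and m9


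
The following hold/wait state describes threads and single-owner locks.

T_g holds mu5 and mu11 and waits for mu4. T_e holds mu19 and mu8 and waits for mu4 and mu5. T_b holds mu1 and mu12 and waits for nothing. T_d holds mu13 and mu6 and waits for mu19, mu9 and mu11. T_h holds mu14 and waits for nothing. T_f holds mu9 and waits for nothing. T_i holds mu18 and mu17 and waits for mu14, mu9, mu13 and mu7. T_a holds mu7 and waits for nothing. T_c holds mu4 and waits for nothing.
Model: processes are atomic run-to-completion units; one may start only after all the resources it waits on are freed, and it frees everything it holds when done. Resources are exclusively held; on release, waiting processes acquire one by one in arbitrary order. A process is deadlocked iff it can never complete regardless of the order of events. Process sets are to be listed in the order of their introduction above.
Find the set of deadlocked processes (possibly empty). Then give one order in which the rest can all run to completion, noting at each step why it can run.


The deadlocked set is empty.
Key observation: although several processes wait, no cycle exists — each chain bottoms out at a free runner.
One completion order for the rest: T_h, T_c, T_b, T_a, T_g, T_e, T_f, T_d, T_i.
Check, step by step:
  run T_h (it waits on nothing); releases mu14
  run T_c (it waits on nothing); releases mu4
  run T_b (it waits on nothing); releases mu1 and mu12
  run T_a (it waits on nothing); releases mu7
  run T_g (all its waits — mu4 — are resolved); releases mu5 and mu11
  run T_e (all its waits — mu4 and mu5 — are resolved); releases mu19 and mu8
  run T_f (it waits on nothing); releases mu9
  run T_d (all its waits — mu19, mu9 and mu11 — are resolved); releases mu13 and mu6
  run T_i (all its waits — mu14, mu9, mu13 and mu7 — are resolved); releases mu18 and mu17


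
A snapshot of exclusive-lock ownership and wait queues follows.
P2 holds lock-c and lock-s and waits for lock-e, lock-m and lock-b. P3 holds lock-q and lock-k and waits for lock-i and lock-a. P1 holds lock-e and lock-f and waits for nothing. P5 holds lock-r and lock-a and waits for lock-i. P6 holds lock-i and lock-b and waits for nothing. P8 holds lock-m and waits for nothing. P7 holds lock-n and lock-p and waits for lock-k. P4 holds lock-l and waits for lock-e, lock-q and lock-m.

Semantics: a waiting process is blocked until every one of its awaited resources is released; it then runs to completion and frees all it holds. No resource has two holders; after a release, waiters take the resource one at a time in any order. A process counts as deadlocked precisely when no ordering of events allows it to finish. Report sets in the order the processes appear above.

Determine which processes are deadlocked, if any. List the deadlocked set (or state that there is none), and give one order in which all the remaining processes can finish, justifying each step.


Nothing here is deadlocked.
Key observation: every chain of waits terminates; starting from the processes that wait on nothing, all the rest unlock in turn.
A valid finishing order for the others: P1, P6, P5, P8, P3, P7, P2, P4.
Verifying each step:
  P1 waits on nothing -> runs at once and releases lock-e and lock-f
  P6 waits on nothing -> runs at once and releases lock-i and lock-b
  run P5 (all its waits — lock-i — are resolved); releases lock-r and lock-a
  P8 waits on nothing -> runs at once and releases lock-m
  run P3 (all its waits — lock-i and lock-a — are resolved); releases lock-q and lock-k
  run P7 (all its waits — lock-k — are resolved); releases lock-n and lock-p
  run P2 (all its waits — lock-e, lock-m and lock-b — are resolved); releases lock-c and lock-s
  run P4 (all its waits — lock-e, lock-q and lock-m — are resolved); releases lock-l
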